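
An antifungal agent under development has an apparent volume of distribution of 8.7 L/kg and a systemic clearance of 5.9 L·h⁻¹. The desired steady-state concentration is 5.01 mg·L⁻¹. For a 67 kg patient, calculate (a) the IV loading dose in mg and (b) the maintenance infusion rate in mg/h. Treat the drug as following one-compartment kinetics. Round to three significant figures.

(a) 2920 mg; (b) 29.6 mg/h

Vd(total) = 67 kg × 8.7 L/kg = 582.9 L
Loading dose = Vd × C = 582.9 × 5.01 = 2920 mg
Infusion rate = 5.900 L/h × 5.01 mg/L = 29.56 mg/h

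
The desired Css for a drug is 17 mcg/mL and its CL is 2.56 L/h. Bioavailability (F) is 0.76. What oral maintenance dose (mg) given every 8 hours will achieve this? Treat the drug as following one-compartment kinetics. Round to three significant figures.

D = CL × Css × τ / F = 2.560 × 17 × 8 / 0.76 = 458.1 mg

458 mg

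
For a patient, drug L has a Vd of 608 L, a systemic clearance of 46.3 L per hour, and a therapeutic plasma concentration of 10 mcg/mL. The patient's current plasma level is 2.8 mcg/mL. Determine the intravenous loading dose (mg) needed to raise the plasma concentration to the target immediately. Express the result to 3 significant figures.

4380 mg

LD is governed by Vd — clearance does not enter the loading-dose calculation.
Concentration deficit ΔC = 10 − 2.8 = 7.200 mg/L
LD = Vd × ΔC = 608.0 × 7.200 = 4378 mg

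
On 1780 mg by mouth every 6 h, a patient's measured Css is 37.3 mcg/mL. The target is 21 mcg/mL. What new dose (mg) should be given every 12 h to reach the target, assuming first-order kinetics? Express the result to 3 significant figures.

For first-order elimination, Css ∝ F·D/(CL·τ); F and CL are unchanged, so Css ∝ D/τ.
D₂ = D₁ × (Css,target / Css,current) × (τ₂/τ₁) = 1780 × (21/37.3) × (12/6) = 2004 mg

2000 mg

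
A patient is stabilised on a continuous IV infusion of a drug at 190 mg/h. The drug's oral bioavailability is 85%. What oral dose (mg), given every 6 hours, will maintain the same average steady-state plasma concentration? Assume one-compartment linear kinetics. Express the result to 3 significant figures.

1340 mg

To maintain the same Css, the systemic dosing rate must be unchanged: F·D/τ = infusion rate.
D = rate × τ / F = 190 × 6 / 0.85 = 1341 mg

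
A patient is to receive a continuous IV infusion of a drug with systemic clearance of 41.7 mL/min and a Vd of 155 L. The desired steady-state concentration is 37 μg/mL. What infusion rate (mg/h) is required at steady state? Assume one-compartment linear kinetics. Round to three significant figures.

92.6 mg/h

CL = 41.7 mL/min × 60/1000 = 2.502 L/h
Vd does not affect the maintenance rate; only clearance governs steady-state input.
Infusion rate = CL · Css = 2.502 L/h × 37 mg/L = 92.57 mg/h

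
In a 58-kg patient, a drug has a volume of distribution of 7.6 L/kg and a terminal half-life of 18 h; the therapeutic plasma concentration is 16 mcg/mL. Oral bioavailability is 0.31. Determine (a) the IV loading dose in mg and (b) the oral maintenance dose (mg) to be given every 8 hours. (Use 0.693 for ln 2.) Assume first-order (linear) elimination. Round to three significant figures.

Vd = 7.6 L/kg × 58 kg = 440.8 L
LD = Vd × C = 440.8 × 16 = 7053 mg
CL = 0.693 × Vd / t½ = 0.693 × 440.8 / 18 = 16.97 L/h
D = CL × Css × τ / F = 16.97 × 16 × 8 / 0.31 = 7007 mg

(a) 7050 mg; (b) 7010 mg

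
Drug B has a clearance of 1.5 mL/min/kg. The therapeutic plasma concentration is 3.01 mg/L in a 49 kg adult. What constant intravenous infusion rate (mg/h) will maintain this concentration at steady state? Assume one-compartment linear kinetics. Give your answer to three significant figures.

13.3 mg/h

CL = 1.5 mL/min/kg × 49 kg = 73.50 mL/min = 73.50 × 60/1000 = 4.410 L/h
Rate = CL × Css = 4.410 × 3.01 = 13.27 mg/h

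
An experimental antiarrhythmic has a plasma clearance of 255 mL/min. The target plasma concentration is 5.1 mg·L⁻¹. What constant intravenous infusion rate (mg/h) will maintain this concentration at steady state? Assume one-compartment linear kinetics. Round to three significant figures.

78.0 mg/h

CL = 255 mL/min = 255 × 0.06 = 15.30 L/h
Infusion rate = CL · Css = 15.30 L/h × 5.1 mg/L = 78.03 mg/h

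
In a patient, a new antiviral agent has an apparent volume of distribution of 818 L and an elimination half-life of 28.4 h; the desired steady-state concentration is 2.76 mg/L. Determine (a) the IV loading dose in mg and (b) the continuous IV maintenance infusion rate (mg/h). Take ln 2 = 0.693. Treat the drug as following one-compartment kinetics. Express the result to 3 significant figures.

LD = Vd × C = 818.0 × 2.76 = 2258 mg
CL = 0.693 × Vd / t½ = 0.693 × 818.0 / 28.4 = 19.96 L/h
Infusion rate = CL × Css = 19.96 × 2.76 = 55.09 mg/h

(a) 2260 mg; (b) 55.1 mg/h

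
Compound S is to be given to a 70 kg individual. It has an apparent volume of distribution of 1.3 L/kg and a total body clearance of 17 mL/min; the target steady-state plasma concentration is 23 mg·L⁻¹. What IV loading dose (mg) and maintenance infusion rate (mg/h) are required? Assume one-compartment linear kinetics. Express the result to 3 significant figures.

Vd(total) = 70 kg × 1.3 L/kg = 91.00 L
Loading dose = Vd × C = 91.00 × 23 = 2093 mg
Convert clearance: 17 mL/min × 60 min/h ÷ 1000 mL/L = 1.020 L/h
Infusion rate = 1.020 L/h × 23 mg/L = 23.46 mg/h

(a) 2090 mg; (b) 23.5 mg/h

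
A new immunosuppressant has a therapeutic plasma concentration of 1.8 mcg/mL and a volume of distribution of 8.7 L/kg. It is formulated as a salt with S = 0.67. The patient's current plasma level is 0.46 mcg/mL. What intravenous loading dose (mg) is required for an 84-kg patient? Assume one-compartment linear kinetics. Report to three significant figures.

1460 mg

Vd(total) = 84 kg × 8.7 L/kg = 730.8 L
Concentration deficit ΔC = 1.8 − 0.46 = 1.340 mg/L
LD = Vd × ΔC / S = 730.8 × 1.340 / 0.67 = 1462 mg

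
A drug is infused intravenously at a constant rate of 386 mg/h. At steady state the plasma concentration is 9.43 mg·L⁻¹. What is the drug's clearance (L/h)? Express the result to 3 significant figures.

40.9 L/h

At steady state, infusion rate = CL × Css, so CL = rate / Css.
CL = 386 / 9.43 = 40.93 L/h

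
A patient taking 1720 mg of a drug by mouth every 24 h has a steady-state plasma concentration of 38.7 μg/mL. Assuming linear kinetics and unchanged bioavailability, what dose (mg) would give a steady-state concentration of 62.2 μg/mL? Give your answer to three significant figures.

2760 mg

With linear kinetics, Css is proportional to dose rate (D/τ) at fixed clearance.
D₂ = D₁ × (Css,target / Css,current) = 1720 × 62.2/38.7 = 2764 mg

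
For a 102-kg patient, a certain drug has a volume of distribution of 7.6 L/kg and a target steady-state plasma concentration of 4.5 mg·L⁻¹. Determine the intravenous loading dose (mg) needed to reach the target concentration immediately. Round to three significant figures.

3490 mg

Vd(total) = 102 kg × 7.6 L/kg = 775.2 L
LD = Vd × C = 775.2 × 4.500 = 3488 mg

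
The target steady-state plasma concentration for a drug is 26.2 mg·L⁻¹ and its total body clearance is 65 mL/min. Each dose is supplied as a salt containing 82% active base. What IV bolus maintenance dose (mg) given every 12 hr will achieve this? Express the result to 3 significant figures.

CL = 65 mL/min = 65 × 0.06 = 3.900 L/h
D = CL × Css × τ / S = 3.900 × 26.2 × 12 / 0.82 = 1495 mg

1500 mg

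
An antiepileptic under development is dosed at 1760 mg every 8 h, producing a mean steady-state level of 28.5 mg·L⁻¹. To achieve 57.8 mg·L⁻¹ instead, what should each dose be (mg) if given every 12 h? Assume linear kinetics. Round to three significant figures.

5350 mg

With linear kinetics, Css is proportional to dose rate (D/τ) at fixed clearance.
D₂ = D₁ × (Css,target / Css,current) × (τ₂/τ₁) = 1760 × (57.8/28.5) × (12/8) = 5354 mg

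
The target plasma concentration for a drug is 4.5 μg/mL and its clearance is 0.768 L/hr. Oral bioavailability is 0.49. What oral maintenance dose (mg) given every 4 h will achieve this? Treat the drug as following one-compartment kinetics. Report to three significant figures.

28.2 mg

D = CL × Css × τ / F = 0.7680 × 4.5 × 4 / 0.49 = 28.21 mg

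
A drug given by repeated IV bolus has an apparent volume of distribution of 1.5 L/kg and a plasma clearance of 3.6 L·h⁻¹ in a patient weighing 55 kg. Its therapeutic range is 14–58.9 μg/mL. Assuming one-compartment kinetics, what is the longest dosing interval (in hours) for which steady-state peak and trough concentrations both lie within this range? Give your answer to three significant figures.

Vd(total) = 55 kg × 1.5 L/kg = 82.50 L
k = CL / Vd = 3.600 / 82.50 = 0.04364 h⁻¹
Between IV bolus doses, concentration decays as C = C₀·e^(−kτ), so C_peak/C_trough = e^(kτ).
τ_max = ln(C_peak/C_trough) / k = ln(58.9/14) / 0.04364 = 1.437 / 0.04364 = 32.93 h

32.9 h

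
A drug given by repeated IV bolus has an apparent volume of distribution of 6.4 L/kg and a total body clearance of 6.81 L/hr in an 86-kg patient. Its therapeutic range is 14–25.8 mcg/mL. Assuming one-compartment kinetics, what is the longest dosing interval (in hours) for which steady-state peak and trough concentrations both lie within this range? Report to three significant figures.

Vd = 6.4 L/kg × 86 kg = 550.4 L
k = CL / Vd = 6.810 / 550.4 = 0.01237 h⁻¹
Between IV bolus doses, concentration decays as C = C₀·e^(−kτ), so C_peak/C_trough = e^(kτ).
τ_max = ln(C_peak/C_trough) / k = ln(25.8/14) / 0.01237 = 0.6113 / 0.01237 = 49.42 h

49.4 h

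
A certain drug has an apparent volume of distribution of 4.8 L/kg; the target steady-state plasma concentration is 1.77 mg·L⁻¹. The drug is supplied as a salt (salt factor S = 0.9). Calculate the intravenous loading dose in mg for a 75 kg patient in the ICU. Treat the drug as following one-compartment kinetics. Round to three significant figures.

Vd(total) = 75 kg × 4.8 L/kg = 360.0 L
The loading dose fills Vd to the target concentration.
LD = Vd × C / S = 360.0 × 1.770 / 0.9 = 708.0 mg

708 mg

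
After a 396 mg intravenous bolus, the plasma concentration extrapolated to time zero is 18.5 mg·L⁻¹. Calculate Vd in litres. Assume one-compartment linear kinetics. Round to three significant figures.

Immediately after an IV bolus, C₀ = Dose / Vd, so Vd = Dose / C₀.
Vd = 396 / 18.5 = 21.41 L

21.4 L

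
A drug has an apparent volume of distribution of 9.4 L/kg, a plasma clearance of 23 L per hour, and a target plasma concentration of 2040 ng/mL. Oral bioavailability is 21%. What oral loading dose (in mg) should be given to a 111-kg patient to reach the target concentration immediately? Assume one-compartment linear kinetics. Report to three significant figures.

10100 mg

Vd(total) = 111 kg × 9.4 L/kg = 1043 L
C = 2040 ng/mL = 2.040 mg/L
LD = Vd × C / F = 1043 × 2.040 / 0.21 = 10130 mg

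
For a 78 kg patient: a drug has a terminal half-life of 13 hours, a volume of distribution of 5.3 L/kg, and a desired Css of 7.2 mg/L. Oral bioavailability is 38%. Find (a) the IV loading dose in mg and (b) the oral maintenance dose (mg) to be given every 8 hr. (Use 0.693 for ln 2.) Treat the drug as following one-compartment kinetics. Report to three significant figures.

(a) 2980 mg; (b) 3340 mg

Vd = 5.3 L/kg × 78 kg = 413.4 L
LD = Vd × C = 413.4 × 7.2 = 2976 mg
CL = 0.693 × Vd / t½ = 0.693 × 413.4 / 13 = 22.04 L/h
D = CL × Css × τ / F = 22.04 × 7.2 × 8 / 0.38 = 3341 mg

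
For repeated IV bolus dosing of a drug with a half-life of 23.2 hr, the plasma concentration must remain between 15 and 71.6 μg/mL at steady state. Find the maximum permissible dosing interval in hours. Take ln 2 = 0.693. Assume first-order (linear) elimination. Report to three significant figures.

k = 0.693 / t½ = 0.693 / 23.2 = 0.02987 h⁻¹
Between IV bolus doses, concentration decays as C = C₀·e^(−kτ), so C_peak/C_trough = e^(kτ).
τ_max = ln(C_peak/C_trough) / k = ln(71.6/15) / 0.02987 = 1.563 / 0.02987 = 52.33 h

52.3 h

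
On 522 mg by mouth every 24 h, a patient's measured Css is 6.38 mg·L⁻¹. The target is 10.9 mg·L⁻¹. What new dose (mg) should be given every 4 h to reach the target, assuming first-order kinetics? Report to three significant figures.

149 mg

For first-order elimination, Css ∝ F·D/(CL·τ); F and CL are unchanged, so Css ∝ D/τ.
D₂ = D₁ × (Css,target / Css,current) × (τ₂/τ₁) = 522 × (10.9/6.38) × (4/24) = 148.6 mg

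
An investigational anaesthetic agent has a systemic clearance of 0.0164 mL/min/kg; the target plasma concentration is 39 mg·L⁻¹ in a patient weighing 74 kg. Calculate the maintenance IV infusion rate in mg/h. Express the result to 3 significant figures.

CL = 0.0164 mL/min/kg × 74 kg = 1.214 mL/min = 1.214 × 60/1000 = 0.07284 L/h
R₀ = 0.07284 × 39 = 2.841 mg/h

2.84 mg/h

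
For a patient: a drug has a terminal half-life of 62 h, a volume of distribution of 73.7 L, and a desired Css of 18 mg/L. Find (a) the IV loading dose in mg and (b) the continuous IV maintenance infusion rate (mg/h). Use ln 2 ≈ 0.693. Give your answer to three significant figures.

(a) 1330 mg; (b) 14.8 mg/h

LD = Vd × C = 73.70 × 18 = 1327 mg
CL = 0.693 × Vd / t½ = 0.693 × 73.70 / 62 = 0.8238 L/h
Infusion rate = CL × Css = 0.8238 × 18 = 14.83 mg/h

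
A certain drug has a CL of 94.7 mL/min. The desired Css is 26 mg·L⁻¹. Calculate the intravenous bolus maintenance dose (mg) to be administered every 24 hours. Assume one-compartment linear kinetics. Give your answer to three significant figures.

Convert clearance: 94.7 mL/min × 60 min/h ÷ 1000 mL/L = 5.682 L/h
D = CL × Css × τ = 5.682 × 26 × 24 = 3546 mg

3550 mg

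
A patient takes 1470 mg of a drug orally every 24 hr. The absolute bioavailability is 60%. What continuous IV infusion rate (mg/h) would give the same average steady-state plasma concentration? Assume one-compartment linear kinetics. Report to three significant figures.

Equivalent systemic input: infusion rate = F·D/τ.
Rate = 0.6 × 1470 / 24 = 36.75 mg/h

36.8 mg/h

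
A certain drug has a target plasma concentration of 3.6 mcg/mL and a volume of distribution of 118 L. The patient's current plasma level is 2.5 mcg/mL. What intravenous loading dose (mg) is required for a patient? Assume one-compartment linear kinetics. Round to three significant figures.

130 mg

The loading dose fills Vd to the target concentration.
Concentration deficit ΔC = 3.6 − 2.5 = 1.100 mg/L
LD = Vd × ΔC = 118.0 × 1.100 = 129.8 mg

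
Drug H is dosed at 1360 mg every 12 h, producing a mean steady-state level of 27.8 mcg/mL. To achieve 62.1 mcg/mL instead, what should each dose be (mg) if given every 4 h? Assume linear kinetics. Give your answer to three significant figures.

With linear kinetics, Css is proportional to dose rate (D/τ) at fixed clearance.
D₂ = D₁ × (Css,target / Css,current) × (τ₂/τ₁) = 1360 × (62.1/27.8) × (4/12) = 1013 mg

1010 mg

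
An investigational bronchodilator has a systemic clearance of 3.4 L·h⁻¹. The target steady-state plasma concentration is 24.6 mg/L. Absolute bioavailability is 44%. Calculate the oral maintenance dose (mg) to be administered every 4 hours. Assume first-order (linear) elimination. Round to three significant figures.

D = CL × Css × τ / F = 3.400 × 24.6 × 4 / 0.44 = 760.4 mg

760 mg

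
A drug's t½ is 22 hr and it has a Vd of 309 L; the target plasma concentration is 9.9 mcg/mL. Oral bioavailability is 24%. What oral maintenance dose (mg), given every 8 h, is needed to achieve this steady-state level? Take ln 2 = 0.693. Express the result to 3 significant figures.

3210 mg

CL = ln 2 · Vd / t½ = 0.693 × 309.0 / 22 = 9.734 L/h
D = CL × Css × τ / F = 9.734 × 9.9 × 8 / 0.24 = 3212 mg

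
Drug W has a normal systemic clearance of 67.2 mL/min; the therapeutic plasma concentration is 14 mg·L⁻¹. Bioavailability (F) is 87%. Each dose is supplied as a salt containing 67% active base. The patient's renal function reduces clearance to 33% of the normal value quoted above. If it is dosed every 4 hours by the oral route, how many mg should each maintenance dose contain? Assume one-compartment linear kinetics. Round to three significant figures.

CL = 67.2 mL/min = 67.2 × 0.06 = 4.032 L/h
Patient clearance = 0.33 × 4.032 = 1.331 L/h
D = CL × Css × τ / F / S = 1.331 × 14 × 4 / 0.87 / 0.67 = 127.9 mg

128 mg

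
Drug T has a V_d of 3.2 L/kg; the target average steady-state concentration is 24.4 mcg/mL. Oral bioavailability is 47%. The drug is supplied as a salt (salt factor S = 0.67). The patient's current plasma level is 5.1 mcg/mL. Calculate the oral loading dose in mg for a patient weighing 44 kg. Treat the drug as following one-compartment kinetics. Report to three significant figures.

8630 mg

Total Vd = 3.2 × 44 = 140.8 L
Concentration deficit ΔC = 24.4 − 5.1 = 19.30 mg/L
LD = Vd × ΔC / F / S = 140.8 × 19.30 / 0.47 / 0.67 = 8630 mg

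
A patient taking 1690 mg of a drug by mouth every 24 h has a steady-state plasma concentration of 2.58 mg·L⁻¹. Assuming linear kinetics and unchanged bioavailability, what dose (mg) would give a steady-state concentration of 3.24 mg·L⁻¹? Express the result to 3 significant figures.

For first-order elimination, Css ∝ F·D/(CL·τ); F and CL are unchanged, so Css ∝ D/τ.
D₂ = D₁ × (Css,target / Css,current) = 1690 × 3.24/2.58 = 2122 mg

2120 mg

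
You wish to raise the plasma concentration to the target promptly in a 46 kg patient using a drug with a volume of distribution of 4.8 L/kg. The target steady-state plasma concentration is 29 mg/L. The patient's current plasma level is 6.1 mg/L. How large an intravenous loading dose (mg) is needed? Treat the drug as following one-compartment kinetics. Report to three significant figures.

5060 mg

Vd(total) = 46 kg × 4.8 L/kg = 220.8 L
Concentration deficit ΔC = 29 − 6.1 = 22.90 mg/L
LD = Vd × ΔC = 220.8 × 22.90 = 5056 mg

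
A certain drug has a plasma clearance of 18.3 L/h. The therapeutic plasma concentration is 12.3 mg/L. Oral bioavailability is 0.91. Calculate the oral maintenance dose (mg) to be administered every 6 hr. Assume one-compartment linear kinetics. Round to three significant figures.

D = CL × Css × τ / F = 18.30 × 12.3 × 6 / 0.91 = 1484 mg

1480 mg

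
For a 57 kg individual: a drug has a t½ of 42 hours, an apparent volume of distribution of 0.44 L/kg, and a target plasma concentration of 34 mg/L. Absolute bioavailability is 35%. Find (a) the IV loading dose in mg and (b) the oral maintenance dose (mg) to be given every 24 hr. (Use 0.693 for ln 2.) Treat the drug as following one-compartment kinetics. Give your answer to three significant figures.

Total Vd = 0.44 × 57 = 25.08 L
LD = Vd × C = 25.08 × 34 = 852.7 mg
CL = 0.693 × Vd / t½ = 0.693 × 25.08 / 42 = 0.4138 L/h
D = CL × Css × τ / F = 0.4138 × 34 × 24 / 0.35 = 964.7 mg

(a) 853 mg; (b) 965 mg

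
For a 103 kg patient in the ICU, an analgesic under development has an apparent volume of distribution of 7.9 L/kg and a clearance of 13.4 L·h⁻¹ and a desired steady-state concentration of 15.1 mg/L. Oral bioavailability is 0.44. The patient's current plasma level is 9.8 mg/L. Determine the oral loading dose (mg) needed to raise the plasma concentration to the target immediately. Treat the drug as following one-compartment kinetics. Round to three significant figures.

9800 mg

Vd = 7.9 L/kg × 103 kg = 813.7 L
Concentration deficit ΔC = 15.1 − 9.8 = 5.300 mg/L
LD = Vd × ΔC / F = 813.7 × 5.300 / 0.44 = 9801 mg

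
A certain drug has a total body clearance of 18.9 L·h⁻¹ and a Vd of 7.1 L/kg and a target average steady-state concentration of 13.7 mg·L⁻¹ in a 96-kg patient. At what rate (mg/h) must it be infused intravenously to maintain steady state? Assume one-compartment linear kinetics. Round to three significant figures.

R₀ = 18.90 × 13.7 = 258.9 mg/h

259 mg/h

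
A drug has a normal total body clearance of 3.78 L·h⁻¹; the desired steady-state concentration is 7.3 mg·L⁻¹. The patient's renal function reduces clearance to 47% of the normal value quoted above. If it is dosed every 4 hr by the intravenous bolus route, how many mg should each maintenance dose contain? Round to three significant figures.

Patient clearance = 0.47 × 3.780 = 1.777 L/h
D = CL × Css × τ = 1.777 × 7.3 × 4 = 51.89 mg

51.9 mg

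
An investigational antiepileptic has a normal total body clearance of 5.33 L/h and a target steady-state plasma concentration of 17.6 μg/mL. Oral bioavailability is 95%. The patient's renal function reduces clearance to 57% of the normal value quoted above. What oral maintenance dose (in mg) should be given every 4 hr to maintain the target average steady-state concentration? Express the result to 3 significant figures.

Patient clearance = 0.57 × 5.330 = 3.038 L/h
D = CL × Css × τ / F = 3.038 × 17.6 × 4 / 0.95 = 225.1 mg

225 mg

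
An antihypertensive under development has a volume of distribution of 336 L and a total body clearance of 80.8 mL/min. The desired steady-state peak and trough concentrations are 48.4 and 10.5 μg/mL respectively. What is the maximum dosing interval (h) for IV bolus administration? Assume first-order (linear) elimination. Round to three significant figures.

106 h

Convert clearance: 80.8 mL/min × 60 min/h ÷ 1000 mL/L = 4.848 L/h
k = CL / Vd = 4.848 / 336.0 = 0.01443 h⁻¹
Between IV bolus doses, concentration decays as C = C₀·e^(−kτ), so C_peak/C_trough = e^(kτ).
τ_max = ln(C_peak/C_trough) / k = ln(48.4/10.5) / 0.01443 = 1.528 / 0.01443 = 105.9 h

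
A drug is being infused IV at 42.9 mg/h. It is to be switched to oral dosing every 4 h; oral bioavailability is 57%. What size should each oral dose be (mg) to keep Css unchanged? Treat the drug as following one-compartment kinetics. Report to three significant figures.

To maintain the same Css, the systemic dosing rate must be unchanged: F·D/τ = infusion rate.
D = rate × τ / F = 42.9 × 4 / 0.57 = 301.1 mg

301 mg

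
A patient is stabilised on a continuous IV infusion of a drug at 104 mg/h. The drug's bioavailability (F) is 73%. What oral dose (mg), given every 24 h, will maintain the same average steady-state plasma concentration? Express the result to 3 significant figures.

To maintain the same Css, the systemic dosing rate must be unchanged: F·D/τ = infusion rate.
D = rate × τ / F = 104 × 24 / 0.73 = 3419 mg

3420 mg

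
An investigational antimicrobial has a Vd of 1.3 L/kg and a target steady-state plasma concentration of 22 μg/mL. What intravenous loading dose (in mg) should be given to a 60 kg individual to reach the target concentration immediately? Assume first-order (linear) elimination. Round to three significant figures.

Total Vd = 1.3 × 60 = 78.00 L
The loading dose fills Vd to the target concentration.
LD = Vd × C = 78.00 × 22.00 = 1716 mg

1720 mg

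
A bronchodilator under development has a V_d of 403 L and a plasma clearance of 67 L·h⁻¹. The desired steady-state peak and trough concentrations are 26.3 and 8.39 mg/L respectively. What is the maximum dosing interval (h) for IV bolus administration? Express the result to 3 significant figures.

6.87 h

k = CL / Vd = 67.00 / 403.0 = 0.1663 h⁻¹
Between IV bolus doses, concentration decays as C = C₀·e^(−kτ), so C_peak/C_trough = e^(kτ).
τ_max = ln(C_peak/C_trough) / k = ln(26.3/8.39) / 0.1663 = 1.143 / 0.1663 = 6.873 h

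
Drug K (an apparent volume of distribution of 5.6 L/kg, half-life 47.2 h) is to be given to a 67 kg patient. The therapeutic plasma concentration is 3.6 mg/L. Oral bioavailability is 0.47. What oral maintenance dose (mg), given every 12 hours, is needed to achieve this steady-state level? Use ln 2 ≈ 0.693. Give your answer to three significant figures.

Vd(total) = 67 kg × 5.6 L/kg = 375.2 L
k = 0.693/47.2 = 0.01468 h⁻¹, so CL = k·Vd = 0.01468 × 375.2 = 5.508 L/h
D = CL × Css × τ / F = 5.508 × 3.6 × 12 / 0.47 = 506.3 mg

506 mg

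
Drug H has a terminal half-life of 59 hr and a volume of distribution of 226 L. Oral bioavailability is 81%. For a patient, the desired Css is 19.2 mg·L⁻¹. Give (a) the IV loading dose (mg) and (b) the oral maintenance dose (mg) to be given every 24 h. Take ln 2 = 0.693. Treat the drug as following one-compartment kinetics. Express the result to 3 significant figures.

(a) 4340 mg; (b) 1510 mg

LD = Vd × C = 226.0 × 19.2 = 4339 mg
CL = 0.693 × Vd / t½ = 0.693 × 226.0 / 59 = 2.655 L/h
D = CL × Css × τ / F = 2.655 × 19.2 × 24 / 0.81 = 1510 mg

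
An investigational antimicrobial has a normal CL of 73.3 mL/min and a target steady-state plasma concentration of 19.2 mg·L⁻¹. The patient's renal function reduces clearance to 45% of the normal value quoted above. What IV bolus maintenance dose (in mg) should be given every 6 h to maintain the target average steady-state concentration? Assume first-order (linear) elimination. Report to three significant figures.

CL = 73.3 mL/min × 60/1000 = 4.398 L/h
Patient clearance = 0.45 × 4.398 = 1.979 L/h
D = CL × Css × τ = 1.979 × 19.2 × 6 = 228.0 mg

228 mg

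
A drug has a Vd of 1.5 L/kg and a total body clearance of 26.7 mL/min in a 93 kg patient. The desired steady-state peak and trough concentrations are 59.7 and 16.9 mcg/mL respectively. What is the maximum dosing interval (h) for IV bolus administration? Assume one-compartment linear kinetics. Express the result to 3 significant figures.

110 h

Total Vd = 1.5 × 93 = 139.5 L
CL = 26.7 mL/min = 26.7 × 0.06 = 1.602 L/h
k = CL / Vd = 1.602 / 139.5 = 0.01148 h⁻¹
Between IV bolus doses, concentration decays as C = C₀·e^(−kτ), so C_peak/C_trough = e^(kτ).
τ_max = ln(C_peak/C_trough) / k = ln(59.7/16.9) / 0.01148 = 1.262 / 0.01148 = 109.9 h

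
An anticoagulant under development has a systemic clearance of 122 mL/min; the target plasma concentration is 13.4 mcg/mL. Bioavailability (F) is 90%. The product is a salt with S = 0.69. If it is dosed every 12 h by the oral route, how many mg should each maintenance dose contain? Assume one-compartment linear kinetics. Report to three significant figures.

1900 mg

CL = 122 mL/min × 60/1000 = 7.320 L/h
At steady state, dose per interval replaces the amount cleared in that interval: F·S·D/τ = CL·Css.
D = CL × Css × τ / F / S = 7.320 × 13.4 × 12 / 0.9 / 0.69 = 1895 mg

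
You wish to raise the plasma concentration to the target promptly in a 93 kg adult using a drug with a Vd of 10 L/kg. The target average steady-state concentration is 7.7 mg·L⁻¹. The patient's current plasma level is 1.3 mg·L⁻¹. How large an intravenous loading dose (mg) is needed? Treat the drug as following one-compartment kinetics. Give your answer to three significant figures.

5950 mg

Vd = 10 L/kg × 93 kg = 930.0 L
The loading dose fills Vd to the target concentration.
Concentration deficit ΔC = 7.7 − 1.3 = 6.400 mg/L
LD = Vd × ΔC = 930.0 × 6.400 = 5952 mg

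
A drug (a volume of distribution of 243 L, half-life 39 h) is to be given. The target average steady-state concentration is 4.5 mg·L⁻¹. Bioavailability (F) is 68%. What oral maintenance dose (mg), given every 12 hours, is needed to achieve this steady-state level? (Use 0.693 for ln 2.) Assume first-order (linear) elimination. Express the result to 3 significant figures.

343 mg

k = 0.693/39 = 0.01777 h⁻¹, so CL = k·Vd = 0.01777 × 243.0 = 4.318 L/h
D = CL × Css × τ / F = 4.318 × 4.5 × 12 / 0.68 = 342.9 mg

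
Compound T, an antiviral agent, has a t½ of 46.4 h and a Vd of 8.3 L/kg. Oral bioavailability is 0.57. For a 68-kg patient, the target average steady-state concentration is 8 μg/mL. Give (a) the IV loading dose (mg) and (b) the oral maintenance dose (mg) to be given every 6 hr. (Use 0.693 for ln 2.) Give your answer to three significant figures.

Total Vd = 8.3 × 68 = 564.4 L
LD = Vd × C = 564.4 × 8 = 4515 mg
CL = 0.693 × Vd / t½ = 0.693 × 564.4 / 46.4 = 8.430 L/h
D = CL × Css × τ / F = 8.430 × 8 × 6 / 0.57 = 709.9 mg

(a) 4520 mg; (b) 710 mg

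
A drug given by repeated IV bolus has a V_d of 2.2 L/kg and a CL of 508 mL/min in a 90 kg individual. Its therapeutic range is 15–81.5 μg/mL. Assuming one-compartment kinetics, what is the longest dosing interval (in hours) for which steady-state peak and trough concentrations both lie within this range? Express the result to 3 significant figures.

Vd = 2.2 L/kg × 90 kg = 198.0 L
CL = 508 mL/min = 508 × 0.06 = 30.48 L/h
k = CL / Vd = 30.48 / 198.0 = 0.1539 h⁻¹
Between IV bolus doses, concentration decays as C = C₀·e^(−kτ), so C_peak/C_trough = e^(kτ).
τ_max = ln(C_peak/C_trough) / k = ln(81.5/15) / 0.1539 = 1.693 / 0.1539 = 11.00 h

11.0 h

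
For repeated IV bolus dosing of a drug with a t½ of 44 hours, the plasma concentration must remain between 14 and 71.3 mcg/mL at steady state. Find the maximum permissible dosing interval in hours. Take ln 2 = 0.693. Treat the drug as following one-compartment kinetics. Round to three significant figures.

k = 0.693 / t½ = 0.693 / 44 = 0.01575 h⁻¹
Between IV bolus doses, concentration decays as C = C₀·e^(−kτ), so C_peak/C_trough = e^(kτ).
τ_max = ln(C_peak/C_trough) / k = ln(71.3/14) / 0.01575 = 1.628 / 0.01575 = 103.4 h

103 h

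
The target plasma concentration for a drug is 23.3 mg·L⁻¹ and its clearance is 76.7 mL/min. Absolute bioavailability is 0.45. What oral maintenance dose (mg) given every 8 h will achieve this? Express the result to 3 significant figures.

Convert clearance: 76.7 mL/min × 60 min/h ÷ 1000 mL/L = 4.602 L/h
D = CL × Css × τ / F = 4.602 × 23.3 × 8 / 0.45 = 1906 mg

1910 mg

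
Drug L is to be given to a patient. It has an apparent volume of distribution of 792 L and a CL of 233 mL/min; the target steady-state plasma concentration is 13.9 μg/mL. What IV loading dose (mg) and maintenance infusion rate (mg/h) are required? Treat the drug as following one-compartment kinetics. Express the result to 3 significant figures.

(a) 11000 mg; (b) 194 mg/h

Loading dose = Vd × C = 792.0 × 13.9 = 11010 mg
Convert clearance: 233 mL/min × 60 min/h ÷ 1000 mL/L = 13.98 L/h
Maintenance infusion rate = CL × Css = 13.98 × 13.9 = 194.3 mg/h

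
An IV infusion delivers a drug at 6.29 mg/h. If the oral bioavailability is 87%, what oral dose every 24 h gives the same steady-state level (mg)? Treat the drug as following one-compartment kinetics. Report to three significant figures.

174 mg

To maintain the same Css, the systemic dosing rate must be unchanged: F·D/τ = infusion rate.
D = rate × τ / F = 6.29 × 24 / 0.87 = 173.5 mg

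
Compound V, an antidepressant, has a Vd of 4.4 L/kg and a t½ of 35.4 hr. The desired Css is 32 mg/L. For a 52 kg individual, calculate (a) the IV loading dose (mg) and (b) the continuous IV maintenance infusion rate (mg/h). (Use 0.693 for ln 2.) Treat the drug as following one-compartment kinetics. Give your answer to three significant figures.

Vd = 4.4 L/kg × 52 kg = 228.8 L
LD = Vd × C = 228.8 × 32 = 7322 mg
CL = 0.693 × Vd / t½ = 0.693 × 228.8 / 35.4 = 4.479 L/h
Infusion rate = CL × Css = 4.479 × 32 = 143.3 mg/h

(a) 7320 mg; (b) 143 mg/h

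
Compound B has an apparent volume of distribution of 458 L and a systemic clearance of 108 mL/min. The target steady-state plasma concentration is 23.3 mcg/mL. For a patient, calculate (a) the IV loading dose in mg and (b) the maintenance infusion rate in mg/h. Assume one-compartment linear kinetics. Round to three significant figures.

(a) 10700 mg; (b) 151 mg/h

LD = Vd · C_target = 458.0 × 23.3 = 10670 mg
CL = 108 mL/min = 108 × 0.06 = 6.480 L/h
Maintenance: replace elimination → rate = CL × Css = 6.480 × 23.3 = 151.0 mg/h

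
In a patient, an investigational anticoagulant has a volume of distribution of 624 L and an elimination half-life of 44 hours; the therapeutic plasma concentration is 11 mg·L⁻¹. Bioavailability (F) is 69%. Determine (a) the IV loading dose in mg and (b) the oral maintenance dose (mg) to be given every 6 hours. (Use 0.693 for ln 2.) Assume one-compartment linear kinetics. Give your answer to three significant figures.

(a) 6860 mg; (b) 940 mg

LD = Vd × C = 624.0 × 11 = 6864 mg
CL = 0.693 × Vd / t½ = 0.693 × 624.0 / 44 = 9.828 L/h
D = CL × Css × τ / F = 9.828 × 11 × 6 / 0.69 = 940.1 mg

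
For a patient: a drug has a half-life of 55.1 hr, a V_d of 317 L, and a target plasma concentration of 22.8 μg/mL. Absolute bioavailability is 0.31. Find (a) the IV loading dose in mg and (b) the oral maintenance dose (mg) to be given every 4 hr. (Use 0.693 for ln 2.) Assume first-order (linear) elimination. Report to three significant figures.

LD = Vd × C = 317.0 × 22.8 = 7228 mg
CL = 0.693 × Vd / t½ = 0.693 × 317.0 / 55.1 = 3.987 L/h
D = CL × Css × τ / F = 3.987 × 22.8 × 4 / 0.31 = 1173 mg

(a) 7230 mg; (b) 1170 mg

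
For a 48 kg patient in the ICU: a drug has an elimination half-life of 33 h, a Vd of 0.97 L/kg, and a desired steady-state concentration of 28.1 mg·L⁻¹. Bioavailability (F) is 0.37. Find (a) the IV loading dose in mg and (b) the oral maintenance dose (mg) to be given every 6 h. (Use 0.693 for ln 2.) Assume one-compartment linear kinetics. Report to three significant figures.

(a) 1310 mg; (b) 446 mg

Vd = 0.97 L/kg × 48 kg = 46.56 L
LD = Vd × C = 46.56 × 28.1 = 1308 mg
CL = 0.693 × Vd / t½ = 0.693 × 46.56 / 33 = 0.9778 L/h
D = CL × Css × τ / F = 0.9778 × 28.1 × 6 / 0.37 = 445.6 mg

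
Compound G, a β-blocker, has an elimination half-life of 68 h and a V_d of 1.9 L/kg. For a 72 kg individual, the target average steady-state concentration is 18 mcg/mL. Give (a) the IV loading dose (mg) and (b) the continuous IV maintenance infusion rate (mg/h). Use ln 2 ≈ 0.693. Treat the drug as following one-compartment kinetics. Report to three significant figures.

(a) 2460 mg; (b) 25.1 mg/h

Vd = 1.9 L/kg × 72 kg = 136.8 L
LD = Vd × C = 136.8 × 18 = 2462 mg
CL = 0.693 × Vd / t½ = 0.693 × 136.8 / 68 = 1.394 L/h
Infusion rate = CL × Css = 1.394 × 18 = 25.09 mg/h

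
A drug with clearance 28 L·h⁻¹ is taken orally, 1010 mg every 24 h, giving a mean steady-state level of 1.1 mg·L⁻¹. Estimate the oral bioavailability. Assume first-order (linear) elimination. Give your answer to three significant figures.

F·D/τ = CL·Css at steady state → F = CL·Css·τ / D.
F = 28 × 1.1 × 24 / 1010 = 0.732

0.732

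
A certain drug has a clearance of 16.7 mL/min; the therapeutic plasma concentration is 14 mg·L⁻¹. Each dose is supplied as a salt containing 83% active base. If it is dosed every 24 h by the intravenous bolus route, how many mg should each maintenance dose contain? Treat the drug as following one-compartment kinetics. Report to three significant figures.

CL = 16.7 mL/min × 60/1000 = 1.002 L/h
At steady state, dose per interval replaces the amount cleared in that interval: S·D/τ = CL·Css.
D = CL × Css × τ / S = 1.002 × 14 × 24 / 0.83 = 405.6 mg

406 mg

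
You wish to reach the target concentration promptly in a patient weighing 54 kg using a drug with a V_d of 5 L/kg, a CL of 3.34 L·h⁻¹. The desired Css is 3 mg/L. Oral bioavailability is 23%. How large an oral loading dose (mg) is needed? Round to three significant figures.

Vd(total) = 54 kg × 5 L/kg = 270.0 L
LD = Vd × C / F = 270.0 × 3.000 / 0.23 = 3522 mg

3520 mg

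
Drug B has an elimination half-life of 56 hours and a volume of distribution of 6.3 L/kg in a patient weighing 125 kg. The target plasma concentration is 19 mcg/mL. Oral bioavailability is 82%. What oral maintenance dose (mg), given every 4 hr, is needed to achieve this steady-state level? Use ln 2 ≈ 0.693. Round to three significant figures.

903 mg

Vd(total) = 125 kg × 6.3 L/kg = 787.5 L
CL = ln 2 · Vd / t½ = 0.693 × 787.5 / 56 = 9.745 L/h
D = CL × Css × τ / F = 9.745 × 19 × 4 / 0.82 = 903.2 mg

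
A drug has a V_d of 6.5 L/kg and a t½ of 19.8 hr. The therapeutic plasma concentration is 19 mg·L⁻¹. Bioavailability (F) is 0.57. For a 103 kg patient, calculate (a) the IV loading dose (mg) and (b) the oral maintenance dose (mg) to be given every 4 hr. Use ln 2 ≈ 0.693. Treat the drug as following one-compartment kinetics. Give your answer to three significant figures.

(a) 12700 mg; (b) 3120 mg

Vd = 6.5 L/kg × 103 kg = 669.5 L
LD = Vd × C = 669.5 × 19 = 12720 mg
CL = 0.693 × Vd / t½ = 0.693 × 669.5 / 19.8 = 23.43 L/h
D = CL × Css × τ / F = 23.43 × 19 × 4 / 0.57 = 3124 mg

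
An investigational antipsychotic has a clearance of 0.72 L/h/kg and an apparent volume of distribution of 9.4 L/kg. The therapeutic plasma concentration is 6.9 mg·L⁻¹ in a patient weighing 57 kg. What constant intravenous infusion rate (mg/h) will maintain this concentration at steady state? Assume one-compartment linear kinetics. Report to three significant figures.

CL = 0.72 L/h/kg × 57 kg = 41.04 L/h
Infusion rate = CL · Css = 41.04 L/h × 6.9 mg/L = 283.2 mg/h

283 mg/h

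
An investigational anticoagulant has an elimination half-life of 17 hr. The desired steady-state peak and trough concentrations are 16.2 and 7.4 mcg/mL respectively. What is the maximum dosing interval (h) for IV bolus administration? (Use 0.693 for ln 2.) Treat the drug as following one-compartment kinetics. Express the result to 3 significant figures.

19.2 h

k = 0.693 / t½ = 0.693 / 17 = 0.04076 h⁻¹
Between IV bolus doses, concentration decays as C = C₀·e^(−kτ), so C_peak/C_trough = e^(kτ).
τ_max = ln(C_peak/C_trough) / k = ln(16.2/7.4) / 0.04076 = 0.7835 / 0.04076 = 19.22 h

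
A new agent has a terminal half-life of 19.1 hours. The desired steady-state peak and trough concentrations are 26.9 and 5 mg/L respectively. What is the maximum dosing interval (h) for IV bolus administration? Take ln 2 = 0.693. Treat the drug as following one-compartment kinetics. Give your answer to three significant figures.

46.4 h

k = 0.693 / t½ = 0.693 / 19.1 = 0.03628 h⁻¹
Between IV bolus doses, concentration decays as C = C₀·e^(−kτ), so C_peak/C_trough = e^(kτ).
τ_max = ln(C_peak/C_trough) / k = ln(26.9/5) / 0.03628 = 1.683 / 0.03628 = 46.39 h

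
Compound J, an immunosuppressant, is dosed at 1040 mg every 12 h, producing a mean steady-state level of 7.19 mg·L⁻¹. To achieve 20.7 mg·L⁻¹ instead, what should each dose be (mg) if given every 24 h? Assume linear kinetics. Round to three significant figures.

With linear kinetics, Css is proportional to dose rate (D/τ) at fixed clearance.
D₂ = D₁ × (Css,target / Css,current) × (τ₂/τ₁) = 1040 × (20.7/7.19) × (24/12) = 5988 mg

5990 mg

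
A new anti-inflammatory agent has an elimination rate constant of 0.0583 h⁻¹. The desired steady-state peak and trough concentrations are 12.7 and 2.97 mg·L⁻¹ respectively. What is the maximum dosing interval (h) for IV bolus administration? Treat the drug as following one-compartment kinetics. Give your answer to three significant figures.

24.9 h

Between IV bolus doses, concentration decays as C = C₀·e^(−kτ), so C_peak/C_trough = e^(kτ).
τ_max = ln(C_peak/C_trough) / k = ln(12.7/2.97) / 0.05830 = 1.453 / 0.05830 = 24.92 h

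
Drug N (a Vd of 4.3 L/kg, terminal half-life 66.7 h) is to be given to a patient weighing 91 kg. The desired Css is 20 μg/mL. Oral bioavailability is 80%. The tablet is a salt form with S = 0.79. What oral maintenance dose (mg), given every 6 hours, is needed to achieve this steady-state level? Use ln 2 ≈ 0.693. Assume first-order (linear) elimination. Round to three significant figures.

772 mg

Vd = 4.3 L/kg × 91 kg = 391.3 L
CL = 0.693 × Vd / t½ = 0.693 × 391.3 / 66.7 = 4.066 L/h
D = CL × Css × τ / F / S = 4.066 × 20 × 6 / 0.8 / 0.79 = 772.0 mg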